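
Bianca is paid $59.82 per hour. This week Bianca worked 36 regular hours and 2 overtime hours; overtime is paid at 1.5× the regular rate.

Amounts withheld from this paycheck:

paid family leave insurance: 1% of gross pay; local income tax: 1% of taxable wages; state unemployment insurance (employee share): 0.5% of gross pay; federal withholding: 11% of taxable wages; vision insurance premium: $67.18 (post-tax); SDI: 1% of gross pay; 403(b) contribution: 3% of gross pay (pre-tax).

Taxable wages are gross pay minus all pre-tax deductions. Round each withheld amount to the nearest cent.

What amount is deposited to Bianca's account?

$1,865.93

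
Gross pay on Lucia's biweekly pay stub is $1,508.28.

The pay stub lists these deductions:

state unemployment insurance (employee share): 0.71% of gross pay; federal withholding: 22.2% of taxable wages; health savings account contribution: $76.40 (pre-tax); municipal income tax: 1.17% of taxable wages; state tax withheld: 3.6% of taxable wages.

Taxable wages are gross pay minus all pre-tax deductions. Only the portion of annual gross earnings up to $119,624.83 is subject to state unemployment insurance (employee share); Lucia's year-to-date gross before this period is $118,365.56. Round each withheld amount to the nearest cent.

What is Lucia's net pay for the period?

$1,036.76

Health savings account contribution: $76.40
Taxable wages = $1,508.28 − $76.40 = $1,431.88
Federal withholding: $1,431.88 × 0.222 = $317.88
Municipal income tax: $1,431.88 × 0.0117 = $16.75
State tax withheld: $1,431.88 × 0.036 = $51.55
State unemployment insurance (employee share): only $119,624.83 − $118,365.56 = $1,259.27 of this check is subject → $1,259.27 × 0.0071 = $8.94
Total deductions = $76.40 + $317.88 + $16.75 + $51.55 + $8.94 = $471.52
Net pay = $1,508.28 − $471.52 = $1,036.76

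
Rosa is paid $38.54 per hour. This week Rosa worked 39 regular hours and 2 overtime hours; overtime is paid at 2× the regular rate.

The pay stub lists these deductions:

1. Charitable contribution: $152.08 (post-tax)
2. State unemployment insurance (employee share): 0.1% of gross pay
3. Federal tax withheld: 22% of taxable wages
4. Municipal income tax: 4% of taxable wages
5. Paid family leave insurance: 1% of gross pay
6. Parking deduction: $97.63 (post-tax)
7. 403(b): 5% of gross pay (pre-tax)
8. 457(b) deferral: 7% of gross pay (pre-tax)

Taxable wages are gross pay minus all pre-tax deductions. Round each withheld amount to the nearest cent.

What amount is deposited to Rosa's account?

Regular pay: 39 × $38.54 = $1,503.06
Overtime pay: 2 × $38.54 × 2 = $154.16
Gross pay = $1,503.06 + $154.16 = $1,657.22
403(b): $1,657.22 × 0.05 = $82.86
457(b) deferral: $1,657.22 × 0.07 = $116.01
Pre-tax total = $82.86 + $116.01 = $198.87
Taxable wages = $1,657.22 − $198.87 = $1,458.35
Municipal income tax: $1,458.35 × 0.04 = $58.33
Federal tax withheld: $1,458.35 × 0.22 = $320.84
Paid family leave insurance: $1,657.22 × 0.01 = $16.57
State unemployment insurance (employee share): $1,657.22 × 0.001 = $1.66
Charitable contribution: $152.08
Parking deduction: $97.63
Total deductions = $82.86 + $116.01 + $58.33 + $320.84 + $16.57 + $1.66 + $152.08 + $97.63 = $845.98
Net pay = $1,657.22 − $845.98 = $811.24

$811.24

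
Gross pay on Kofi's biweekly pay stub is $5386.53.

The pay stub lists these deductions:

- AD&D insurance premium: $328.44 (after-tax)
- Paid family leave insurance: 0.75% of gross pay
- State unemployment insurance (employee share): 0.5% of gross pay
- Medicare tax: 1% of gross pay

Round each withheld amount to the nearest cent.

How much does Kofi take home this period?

$4936.89

Medicare tax: $5386.53 × 0.01 = $53.87
State unemployment insurance (employee share): $5386.53 × 0.005 = $26.93
Paid family leave insurance: $5386.53 × 0.0075 = $40.40
AD&D insurance premium: $328.44
Total deductions = $53.87 + $26.93 + $40.40 + $328.44 = $449.64
Net pay = $5386.53 − $449.64 = $4936.89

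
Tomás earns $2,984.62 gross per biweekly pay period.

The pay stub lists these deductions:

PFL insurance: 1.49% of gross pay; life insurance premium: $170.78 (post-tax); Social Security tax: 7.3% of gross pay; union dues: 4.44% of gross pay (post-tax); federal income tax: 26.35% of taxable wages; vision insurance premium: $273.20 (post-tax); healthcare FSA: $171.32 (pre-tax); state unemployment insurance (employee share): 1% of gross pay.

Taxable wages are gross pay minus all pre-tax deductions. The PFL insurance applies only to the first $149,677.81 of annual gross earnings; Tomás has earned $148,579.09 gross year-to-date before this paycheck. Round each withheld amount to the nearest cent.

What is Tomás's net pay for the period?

$1,231.40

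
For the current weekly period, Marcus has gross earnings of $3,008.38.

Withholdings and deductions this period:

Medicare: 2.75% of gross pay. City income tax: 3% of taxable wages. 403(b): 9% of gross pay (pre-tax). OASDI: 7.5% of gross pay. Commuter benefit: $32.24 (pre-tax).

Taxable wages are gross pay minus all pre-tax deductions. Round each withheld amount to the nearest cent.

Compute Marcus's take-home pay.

Commuter benefit: $32.24
403(b): $3,008.38 × 0.09 = $270.75
Pre-tax total = $32.24 + $270.75 = $302.99
Taxable wages = $3,008.38 − $302.99 = $2,705.39
City income tax: $2,705.39 × 0.03 = $81.16
OASDI: $3,008.38 × 0.075 = $225.63
Medicare: $3,008.38 × 0.0275 = $82.73
Total deductions = $32.24 + $270.75 + $81.16 + $225.63 + $82.73 = $692.51
Net pay = $3,008.38 − $692.51 = $2,315.87

$2,315.87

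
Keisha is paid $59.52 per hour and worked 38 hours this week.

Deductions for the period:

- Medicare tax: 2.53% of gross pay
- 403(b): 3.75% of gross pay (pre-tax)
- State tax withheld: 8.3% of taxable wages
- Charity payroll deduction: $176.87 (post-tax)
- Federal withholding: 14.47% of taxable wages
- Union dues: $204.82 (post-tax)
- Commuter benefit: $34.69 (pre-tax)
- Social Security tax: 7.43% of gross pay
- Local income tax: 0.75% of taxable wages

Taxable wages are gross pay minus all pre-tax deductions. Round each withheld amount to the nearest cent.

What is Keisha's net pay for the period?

Gross pay: 38 × $59.52 = $2,261.76
Commuter benefit: $34.69
403(b): $2,261.76 × 0.0375 = $84.82
Pre-tax total = $34.69 + $84.82 = $119.51
Taxable wages = $2,261.76 − $119.51 = $2,142.25
Local income tax: $2,142.25 × 0.0075 = $16.07
State tax withheld: $2,142.25 × 0.083 = $177.81
Federal withholding: $2,142.25 × 0.1447 = $309.98
Social Security tax: $2,261.76 × 0.0743 = $168.05
Medicare tax: $2,261.76 × 0.0253 = $57.22
Charity payroll deduction: $176.87
Union dues: $204.82
Total deductions = $34.69 + $84.82 + $16.07 + $177.81 + $309.98 + $168.05 + $57.22 + $176.87 + $204.82 = $1,230.33
Net pay = $2,261.76 − $1,230.33 = $1,031.43

$1,031.43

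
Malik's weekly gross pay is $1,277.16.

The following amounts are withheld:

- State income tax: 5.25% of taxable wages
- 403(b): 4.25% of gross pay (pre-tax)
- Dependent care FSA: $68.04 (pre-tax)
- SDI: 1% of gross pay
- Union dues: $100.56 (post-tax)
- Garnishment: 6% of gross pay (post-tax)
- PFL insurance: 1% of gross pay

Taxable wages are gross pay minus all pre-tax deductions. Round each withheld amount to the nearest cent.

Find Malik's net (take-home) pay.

403(b): $1,277.16 × 0.0425 = $54.28
Dependent care FSA: $68.04
Pre-tax total = $54.28 + $68.04 = $122.32
Taxable wages = $1,277.16 − $122.32 = $1,154.84
State income tax: $1,154.84 × 0.0525 = $60.63
PFL insurance: $1,277.16 × 0.01 = $12.77
SDI: $1,277.16 × 0.01 = $12.77
Union dues: $100.56
Garnishment: $1,277.16 × 0.06 = $76.63
Total deductions = $54.28 + $68.04 + $60.63 + $12.77 + $12.77 + $100.56 + $76.63 = $385.68
Net pay = $1,277.16 − $385.68 = $891.48

$891.48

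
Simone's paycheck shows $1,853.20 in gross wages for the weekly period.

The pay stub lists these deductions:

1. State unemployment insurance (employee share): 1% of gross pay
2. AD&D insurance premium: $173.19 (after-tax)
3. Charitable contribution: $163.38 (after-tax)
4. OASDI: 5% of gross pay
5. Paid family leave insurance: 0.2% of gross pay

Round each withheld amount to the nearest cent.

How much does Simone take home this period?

$1,401.73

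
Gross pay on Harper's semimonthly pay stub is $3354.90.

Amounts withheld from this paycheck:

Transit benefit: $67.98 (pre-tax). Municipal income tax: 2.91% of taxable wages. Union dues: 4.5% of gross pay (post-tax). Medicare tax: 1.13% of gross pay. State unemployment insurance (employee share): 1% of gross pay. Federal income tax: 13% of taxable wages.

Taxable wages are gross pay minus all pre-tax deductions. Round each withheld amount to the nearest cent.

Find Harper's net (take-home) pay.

$2541.54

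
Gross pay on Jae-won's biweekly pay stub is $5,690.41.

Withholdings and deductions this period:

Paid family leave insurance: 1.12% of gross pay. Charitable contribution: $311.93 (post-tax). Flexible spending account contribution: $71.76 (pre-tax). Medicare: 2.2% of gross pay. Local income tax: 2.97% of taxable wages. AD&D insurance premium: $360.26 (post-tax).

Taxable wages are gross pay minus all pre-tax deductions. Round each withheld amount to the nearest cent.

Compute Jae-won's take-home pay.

Flexible spending account contribution: $71.76
Taxable wages = $5,690.41 − $71.76 = $5,618.65
Local income tax: $5,618.65 × 0.0297 = $166.87
Paid family leave insurance: $5,690.41 × 0.0112 = $63.73
Medicare: $5,690.41 × 0.022 = $125.19
Charitable contribution: $311.93
AD&D insurance premium: $360.26
Total deductions = $71.76 + $166.87 + $63.73 + $125.19 + $311.93 + $360.26 = $1,099.74
Net pay = $5,690.41 − $1,099.74 = $4,590.67

$4,590.67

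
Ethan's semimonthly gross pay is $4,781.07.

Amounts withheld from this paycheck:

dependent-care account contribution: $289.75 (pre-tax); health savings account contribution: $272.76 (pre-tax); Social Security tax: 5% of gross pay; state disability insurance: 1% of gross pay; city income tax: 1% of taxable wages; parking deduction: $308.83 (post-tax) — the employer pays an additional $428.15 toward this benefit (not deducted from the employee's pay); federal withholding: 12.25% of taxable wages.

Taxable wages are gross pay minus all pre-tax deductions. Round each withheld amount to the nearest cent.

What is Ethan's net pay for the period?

$3,063.91

Health savings account contribution: $272.76
Dependent-care account contribution: $289.75
Pre-tax total = $272.76 + $289.75 = $562.51
Taxable wages = $4,781.07 − $562.51 = $4,218.56
Federal withholding: $4,218.56 × 0.1225 = $516.77
City income tax: $4,218.56 × 0.01 = $42.19
Social Security tax: $4,781.07 × 0.05 = $239.05
State disability insurance: $4,781.07 × 0.01 = $47.81
Parking deduction: $308.83
(Employer's $428.15 toward parking deduction is not withheld from the employee.)
Total deductions = $272.76 + $289.75 + $516.77 + $42.19 + $239.05 + $47.81 + $308.83 = $1,717.16
Net pay = $4,781.07 − $1,717.16 = $3,063.91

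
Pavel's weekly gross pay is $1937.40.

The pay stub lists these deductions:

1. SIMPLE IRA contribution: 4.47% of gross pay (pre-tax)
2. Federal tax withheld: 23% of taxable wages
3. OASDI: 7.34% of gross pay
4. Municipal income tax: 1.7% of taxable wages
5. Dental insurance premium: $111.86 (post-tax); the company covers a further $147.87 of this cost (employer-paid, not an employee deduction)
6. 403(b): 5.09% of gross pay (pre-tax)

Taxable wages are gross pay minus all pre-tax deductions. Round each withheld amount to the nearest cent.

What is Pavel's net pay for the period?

$1065.33

SIMPLE IRA contribution: $1937.40 × 0.0447 = $86.60
403(b): $1937.40 × 0.0509 = $98.61
Pre-tax total = $86.60 + $98.61 = $185.21
Taxable wages = $1937.40 − $185.21 = $1752.19
Federal tax withheld: $1752.19 × 0.23 = $403.00
Municipal income tax: $1752.19 × 0.017 = $29.79
OASDI: $1937.40 × 0.0734 = $142.21
Dental insurance premium: $111.86
(Employer's $147.87 toward dental insurance premium is not withheld from the employee.)
Total deductions = $86.60 + $98.61 + $403.00 + $29.79 + $142.21 + $111.86 = $872.07
Net pay = $1937.40 − $872.07 = $1065.33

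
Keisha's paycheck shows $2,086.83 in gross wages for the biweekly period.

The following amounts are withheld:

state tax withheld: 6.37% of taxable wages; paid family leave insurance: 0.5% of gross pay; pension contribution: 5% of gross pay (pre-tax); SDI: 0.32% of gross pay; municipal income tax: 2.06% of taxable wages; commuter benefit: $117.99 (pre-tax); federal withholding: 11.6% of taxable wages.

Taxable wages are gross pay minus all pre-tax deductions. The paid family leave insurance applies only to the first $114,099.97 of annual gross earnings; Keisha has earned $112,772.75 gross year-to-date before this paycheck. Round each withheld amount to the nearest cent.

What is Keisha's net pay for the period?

Commuter benefit: $117.99
Pension contribution: $2,086.83 × 0.05 = $104.34
Pre-tax total = $117.99 + $104.34 = $222.33
Taxable wages = $2,086.83 − $222.33 = $1,864.50
Federal withholding: $1,864.50 × 0.116 = $216.28
Municipal income tax: $1,864.50 × 0.0206 = $38.41
State tax withheld: $1,864.50 × 0.0637 = $118.77
SDI: $2,086.83 × 0.0032 = $6.68
Paid family leave insurance: only $114,099.97 − $112,772.75 = $1,327.22 of this check is subject → $1,327.22 × 0.005 = $6.64
Total deductions = $117.99 + $104.34 + $216.28 + $38.41 + $118.77 + $6.68 + $6.64 = $609.11
Net pay = $2,086.83 − $609.11 = $1,477.72

$1,477.72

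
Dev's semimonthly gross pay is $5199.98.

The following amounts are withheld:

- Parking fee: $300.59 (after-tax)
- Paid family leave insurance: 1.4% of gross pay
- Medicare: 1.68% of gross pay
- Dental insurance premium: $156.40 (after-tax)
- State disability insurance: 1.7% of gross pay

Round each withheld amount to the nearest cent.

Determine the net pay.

Paid family leave insurance: $5199.98 × 0.014 = $72.80
State disability insurance: $5199.98 × 0.017 = $88.40
Medicare: $5199.98 × 0.0168 = $87.36
Dental insurance premium: $156.40
Parking fee: $300.59
Total deductions = $72.80 + $88.40 + $87.36 + $156.40 + $300.59 = $705.55
Net pay = $5199.98 − $705.55 = $4494.43

$4494.43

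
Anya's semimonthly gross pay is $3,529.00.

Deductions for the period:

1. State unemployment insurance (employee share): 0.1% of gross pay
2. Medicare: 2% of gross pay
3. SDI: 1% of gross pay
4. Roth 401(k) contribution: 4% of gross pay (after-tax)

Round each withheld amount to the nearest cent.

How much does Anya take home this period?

Medicare: $3,529.00 × 0.02 = $70.58
State unemployment insurance (employee share): $3,529.00 × 0.001 = $3.53
SDI: $3,529.00 × 0.01 = $35.29
Roth 401(k) contribution: $3,529.00 × 0.04 = $141.16
Total deductions = $70.58 + $3.53 + $35.29 + $141.16 = $250.56
Net pay = $3,529.00 − $250.56 = $3,278.44

$3,278.44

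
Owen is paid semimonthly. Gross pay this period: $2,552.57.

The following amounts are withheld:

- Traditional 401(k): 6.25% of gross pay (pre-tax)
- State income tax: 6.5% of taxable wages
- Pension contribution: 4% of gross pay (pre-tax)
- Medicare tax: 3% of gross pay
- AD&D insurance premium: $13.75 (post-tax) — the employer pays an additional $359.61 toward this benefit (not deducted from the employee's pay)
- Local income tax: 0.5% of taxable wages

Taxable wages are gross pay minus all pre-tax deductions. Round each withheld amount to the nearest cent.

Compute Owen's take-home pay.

$2,040.24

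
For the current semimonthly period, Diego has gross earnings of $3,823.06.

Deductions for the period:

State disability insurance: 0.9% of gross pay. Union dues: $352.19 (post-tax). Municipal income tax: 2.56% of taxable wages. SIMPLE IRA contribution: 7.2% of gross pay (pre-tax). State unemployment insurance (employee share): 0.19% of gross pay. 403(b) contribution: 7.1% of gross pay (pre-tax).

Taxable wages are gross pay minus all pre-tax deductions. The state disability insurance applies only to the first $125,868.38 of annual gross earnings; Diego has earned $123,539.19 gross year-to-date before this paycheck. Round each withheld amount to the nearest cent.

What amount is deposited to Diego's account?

$2,812.08

403(b) contribution: $3,823.06 × 0.071 = $271.44
SIMPLE IRA contribution: $3,823.06 × 0.072 = $275.26
Pre-tax total = $271.44 + $275.26 = $546.70
Taxable wages = $3,823.06 − $546.70 = $3,276.36
Municipal income tax: $3,276.36 × 0.0256 = $83.87
State unemployment insurance (employee share): $3,823.06 × 0.0019 = $7.26
State disability insurance: only $125,868.38 − $123,539.19 = $2,329.19 of this check is subject → $2,329.19 × 0.009 = $20.96
Union dues: $352.19
Total deductions = $271.44 + $275.26 + $83.87 + $7.26 + $20.96 + $352.19 = $1,010.98
Net pay = $3,823.06 − $1,010.98 = $2,812.08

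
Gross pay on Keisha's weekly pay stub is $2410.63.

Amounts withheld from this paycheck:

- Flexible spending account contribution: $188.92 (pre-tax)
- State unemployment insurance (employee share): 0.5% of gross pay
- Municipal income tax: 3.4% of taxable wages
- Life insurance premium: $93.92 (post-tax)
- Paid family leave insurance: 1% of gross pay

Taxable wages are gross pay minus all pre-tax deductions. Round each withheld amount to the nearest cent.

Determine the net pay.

Flexible spending account contribution: $188.92
Taxable wages = $2410.63 − $188.92 = $2221.71
Municipal income tax: $2221.71 × 0.034 = $75.54
State unemployment insurance (employee share): $2410.63 × 0.005 = $12.05
Paid family leave insurance: $2410.63 × 0.01 = $24.11
Life insurance premium: $93.92
Total deductions = $188.92 + $75.54 + $12.05 + $24.11 + $93.92 = $394.54
Net pay = $2410.63 − $394.54 = $2016.09

$2016.09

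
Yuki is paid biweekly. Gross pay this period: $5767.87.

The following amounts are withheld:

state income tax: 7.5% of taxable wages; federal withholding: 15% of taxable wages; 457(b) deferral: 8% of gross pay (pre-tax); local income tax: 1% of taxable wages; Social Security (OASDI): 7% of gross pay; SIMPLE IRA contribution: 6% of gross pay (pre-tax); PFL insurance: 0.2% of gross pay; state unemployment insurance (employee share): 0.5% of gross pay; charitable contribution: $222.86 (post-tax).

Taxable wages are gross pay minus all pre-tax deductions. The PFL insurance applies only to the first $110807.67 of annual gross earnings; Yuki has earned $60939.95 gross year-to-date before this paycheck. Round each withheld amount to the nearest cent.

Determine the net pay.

SIMPLE IRA contribution: $5767.87 × 0.06 = $346.07
457(b) deferral: $5767.87 × 0.08 = $461.43
Pre-tax total = $346.07 + $461.43 = $807.50
Taxable wages = $5767.87 − $807.50 = $4960.37
Federal withholding: $4960.37 × 0.15 = $744.06
Local income tax: $4960.37 × 0.01 = $49.60
State income tax: $4960.37 × 0.075 = $372.03
PFL insurance: cap not yet reached, full $5767.87 is subject → $5767.87 × 0.002 = $11.54
Social Security (OASDI): $5767.87 × 0.07 = $403.75
State unemployment insurance (employee share): $5767.87 × 0.005 = $28.84
Charitable contribution: $222.86
Total deductions = $346.07 + $461.43 + $744.06 + $49.60 + $372.03 + $11.54 + $403.75 + $28.84 + $222.86 = $2640.18
Net pay = $5767.87 − $2640.18 = $3127.69

$3127.69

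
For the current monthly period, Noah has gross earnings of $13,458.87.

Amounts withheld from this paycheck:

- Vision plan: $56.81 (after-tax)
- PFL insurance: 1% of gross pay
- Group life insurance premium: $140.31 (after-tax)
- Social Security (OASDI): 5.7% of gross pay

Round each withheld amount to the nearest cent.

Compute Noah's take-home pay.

$12,360.00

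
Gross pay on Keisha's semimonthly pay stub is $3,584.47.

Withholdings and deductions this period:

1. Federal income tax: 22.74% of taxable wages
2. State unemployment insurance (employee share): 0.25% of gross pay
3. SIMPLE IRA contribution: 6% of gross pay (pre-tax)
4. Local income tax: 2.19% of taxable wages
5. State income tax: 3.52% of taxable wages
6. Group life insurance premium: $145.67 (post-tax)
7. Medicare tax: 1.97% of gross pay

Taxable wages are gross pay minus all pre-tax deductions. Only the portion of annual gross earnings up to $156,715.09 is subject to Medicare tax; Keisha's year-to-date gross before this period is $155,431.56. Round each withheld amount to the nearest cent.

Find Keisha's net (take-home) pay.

$2,230.89

SIMPLE IRA contribution: $3,584.47 × 0.06 = $215.07
Taxable wages = $3,584.47 − $215.07 = $3,369.40
State income tax: $3,369.40 × 0.0352 = $118.60
Federal income tax: $3,369.40 × 0.2274 = $766.20
Local income tax: $3,369.40 × 0.0219 = $73.79
Medicare tax: only $156,715.09 − $155,431.56 = $1,283.53 of this check is subject → $1,283.53 × 0.0197 = $25.29
State unemployment insurance (employee share): $3,584.47 × 0.0025 = $8.96
Group life insurance premium: $145.67
Total deductions = $215.07 + $118.60 + $766.20 + $73.79 + $25.29 + $8.96 + $145.67 = $1,353.58
Net pay = $3,584.47 − $1,353.58 = $2,230.89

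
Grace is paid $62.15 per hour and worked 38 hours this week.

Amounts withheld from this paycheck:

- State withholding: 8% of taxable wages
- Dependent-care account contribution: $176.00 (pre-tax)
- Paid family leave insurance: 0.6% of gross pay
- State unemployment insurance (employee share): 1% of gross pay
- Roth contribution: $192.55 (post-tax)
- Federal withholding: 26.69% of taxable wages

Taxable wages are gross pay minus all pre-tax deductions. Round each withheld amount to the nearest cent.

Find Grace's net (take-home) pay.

$1197.14

Gross pay: 38 × $62.15 = $2361.70
Dependent-care account contribution: $176.00
Taxable wages = $2361.70 − $176.00 = $2185.70
State withholding: $2185.70 × 0.08 = $174.86
Federal withholding: $2185.70 × 0.2669 = $583.36
Paid family leave insurance: $2361.70 × 0.006 = $14.17
State unemployment insurance (employee share): $2361.70 × 0.01 = $23.62
Roth contribution: $192.55
Total deductions = $176.00 + $174.86 + $583.36 + $14.17 + $23.62 + $192.55 = $1164.56
Net pay = $2361.70 − $1164.56 = $1197.14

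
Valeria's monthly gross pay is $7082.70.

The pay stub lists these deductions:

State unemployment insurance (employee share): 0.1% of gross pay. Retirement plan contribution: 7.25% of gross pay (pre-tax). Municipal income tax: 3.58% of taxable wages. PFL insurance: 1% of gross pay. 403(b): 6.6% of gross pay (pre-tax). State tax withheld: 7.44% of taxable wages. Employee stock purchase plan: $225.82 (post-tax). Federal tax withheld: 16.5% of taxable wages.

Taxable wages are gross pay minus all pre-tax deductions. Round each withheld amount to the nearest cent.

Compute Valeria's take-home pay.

$4118.81

Retirement plan contribution: $7082.70 × 0.0725 = $513.50
403(b): $7082.70 × 0.066 = $467.46
Pre-tax total = $513.50 + $467.46 = $980.96
Taxable wages = $7082.70 − $980.96 = $6101.74
Municipal income tax: $6101.74 × 0.0358 = $218.44
Federal tax withheld: $6101.74 × 0.165 = $1006.79
State tax withheld: $6101.74 × 0.0744 = $453.97
PFL insurance: $7082.70 × 0.01 = $70.83
State unemployment insurance (employee share): $7082.70 × 0.001 = $7.08
Employee stock purchase plan: $225.82
Total deductions = $513.50 + $467.46 + $218.44 + $1006.79 + $453.97 + $70.83 + $7.08 + $225.82 = $2963.89
Net pay = $7082.70 − $2963.89 = $4118.81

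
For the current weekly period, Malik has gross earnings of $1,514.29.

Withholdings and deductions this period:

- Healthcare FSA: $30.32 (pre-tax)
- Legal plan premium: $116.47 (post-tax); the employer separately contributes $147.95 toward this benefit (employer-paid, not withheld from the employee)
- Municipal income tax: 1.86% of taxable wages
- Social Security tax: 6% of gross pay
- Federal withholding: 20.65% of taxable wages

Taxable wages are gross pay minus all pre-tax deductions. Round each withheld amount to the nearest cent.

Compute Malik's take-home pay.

Healthcare FSA: $30.32
Taxable wages = $1,514.29 − $30.32 = $1,483.97
Municipal income tax: $1,483.97 × 0.0186 = $27.60
Federal withholding: $1,483.97 × 0.2065 = $306.44
Social Security tax: $1,514.29 × 0.06 = $90.86
Legal plan premium: $116.47
(Employer's $147.95 toward legal plan premium is not withheld from the employee.)
Total deductions = $30.32 + $27.60 + $306.44 + $90.86 + $116.47 = $571.69
Net pay = $1,514.29 − $571.69 = $942.60

$942.60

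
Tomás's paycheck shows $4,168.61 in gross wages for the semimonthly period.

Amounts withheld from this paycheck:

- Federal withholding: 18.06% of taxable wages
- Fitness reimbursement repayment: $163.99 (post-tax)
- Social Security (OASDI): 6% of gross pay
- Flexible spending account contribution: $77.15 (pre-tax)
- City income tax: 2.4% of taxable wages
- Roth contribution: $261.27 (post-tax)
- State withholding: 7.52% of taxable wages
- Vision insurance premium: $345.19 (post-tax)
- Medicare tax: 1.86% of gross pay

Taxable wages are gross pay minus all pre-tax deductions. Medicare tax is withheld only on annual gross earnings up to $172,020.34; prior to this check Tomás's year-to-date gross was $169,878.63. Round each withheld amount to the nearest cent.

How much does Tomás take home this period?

$1,886.25

Flexible spending account contribution: $77.15
Taxable wages = $4,168.61 − $77.15 = $4,091.46
City income tax: $4,091.46 × 0.024 = $98.20
State withholding: $4,091.46 × 0.0752 = $307.68
Federal withholding: $4,091.46 × 0.1806 = $738.92
Social Security (OASDI): $4,168.61 × 0.06 = $250.12
Medicare tax: only $172,020.34 − $169,878.63 = $2,141.71 of this check is subject → $2,141.71 × 0.0186 = $39.84
Roth contribution: $261.27
Vision insurance premium: $345.19
Fitness reimbursement repayment: $163.99
Total deductions = $77.15 + $98.20 + $307.68 + $738.92 + $250.12 + $39.84 + $261.27 + $345.19 + $163.99 = $2,282.36
Net pay = $4,168.61 − $2,282.36 = $1,886.25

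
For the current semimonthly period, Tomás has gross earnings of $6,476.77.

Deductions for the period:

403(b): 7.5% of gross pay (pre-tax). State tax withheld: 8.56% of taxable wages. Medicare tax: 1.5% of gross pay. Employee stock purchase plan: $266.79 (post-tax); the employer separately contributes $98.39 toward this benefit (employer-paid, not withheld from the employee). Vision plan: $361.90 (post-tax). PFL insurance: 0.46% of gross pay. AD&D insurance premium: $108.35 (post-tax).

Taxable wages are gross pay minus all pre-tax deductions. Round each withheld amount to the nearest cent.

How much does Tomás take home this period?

$4,614.20

403(b): $6,476.77 × 0.075 = $485.76
Taxable wages = $6,476.77 − $485.76 = $5,991.01
State tax withheld: $5,991.01 × 0.0856 = $512.83
PFL insurance: $6,476.77 × 0.0046 = $29.79
Medicare tax: $6,476.77 × 0.015 = $97.15
Employee stock purchase plan: $266.79
Vision plan: $361.90
AD&D insurance premium: $108.35
(Employer's $98.39 toward employee stock purchase plan is not withheld from the employee.)
Total deductions = $485.76 + $512.83 + $29.79 + $97.15 + $266.79 + $361.90 + $108.35 = $1,862.57
Net pay = $6,476.77 − $1,862.57 = $4,614.20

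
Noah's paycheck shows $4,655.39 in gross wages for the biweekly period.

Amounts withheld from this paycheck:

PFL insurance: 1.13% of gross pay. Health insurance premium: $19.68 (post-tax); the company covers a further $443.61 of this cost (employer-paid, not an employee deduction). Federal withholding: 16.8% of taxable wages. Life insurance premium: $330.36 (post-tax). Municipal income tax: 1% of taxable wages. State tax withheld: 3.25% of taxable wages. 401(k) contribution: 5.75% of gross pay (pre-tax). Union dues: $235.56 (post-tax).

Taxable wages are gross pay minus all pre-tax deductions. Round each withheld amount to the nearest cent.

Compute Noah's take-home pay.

401(k) contribution: $4,655.39 × 0.0575 = $267.68
Taxable wages = $4,655.39 − $267.68 = $4,387.71
Federal withholding: $4,387.71 × 0.168 = $737.14
Municipal income tax: $4,387.71 × 0.01 = $43.88
State tax withheld: $4,387.71 × 0.0325 = $142.60
PFL insurance: $4,655.39 × 0.0113 = $52.61
Life insurance premium: $330.36
Health insurance premium: $19.68
Union dues: $235.56
(Employer's $443.61 toward health insurance premium is not withheld from the employee.)
Total deductions = $267.68 + $737.14 + $43.88 + $142.60 + $52.61 + $330.36 + $19.68 + $235.56 = $1,829.51
Net pay = $4,655.39 − $1,829.51 = $2,825.88

$2,825.88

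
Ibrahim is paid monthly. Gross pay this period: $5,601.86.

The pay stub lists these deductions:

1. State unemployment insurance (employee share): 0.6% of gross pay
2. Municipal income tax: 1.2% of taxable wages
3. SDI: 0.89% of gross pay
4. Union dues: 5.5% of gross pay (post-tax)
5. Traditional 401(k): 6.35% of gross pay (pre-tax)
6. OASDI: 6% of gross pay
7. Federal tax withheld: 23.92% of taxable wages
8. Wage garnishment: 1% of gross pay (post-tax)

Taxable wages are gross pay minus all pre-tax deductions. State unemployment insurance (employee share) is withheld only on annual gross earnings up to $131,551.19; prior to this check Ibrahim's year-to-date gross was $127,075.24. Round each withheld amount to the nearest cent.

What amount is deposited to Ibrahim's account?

Traditional 401(k): $5,601.86 × 0.0635 = $355.72
Taxable wages = $5,601.86 − $355.72 = $5,246.14
Federal tax withheld: $5,246.14 × 0.2392 = $1,254.88
Municipal income tax: $5,246.14 × 0.012 = $62.95
SDI: $5,601.86 × 0.0089 = $49.86
State unemployment insurance (employee share): only $131,551.19 − $127,075.24 = $4,475.95 of this check is subject → $4,475.95 × 0.006 = $26.86
OASDI: $5,601.86 × 0.06 = $336.11
Union dues: $5,601.86 × 0.055 = $308.10
Wage garnishment: $5,601.86 × 0.01 = $56.02
Total deductions = $355.72 + $1,254.88 + $62.95 + $49.86 + $26.86 + $336.11 + $308.10 + $56.02 = $2,450.50
Net pay = $5,601.86 − $2,450.50 = $3,151.36

$3,151.36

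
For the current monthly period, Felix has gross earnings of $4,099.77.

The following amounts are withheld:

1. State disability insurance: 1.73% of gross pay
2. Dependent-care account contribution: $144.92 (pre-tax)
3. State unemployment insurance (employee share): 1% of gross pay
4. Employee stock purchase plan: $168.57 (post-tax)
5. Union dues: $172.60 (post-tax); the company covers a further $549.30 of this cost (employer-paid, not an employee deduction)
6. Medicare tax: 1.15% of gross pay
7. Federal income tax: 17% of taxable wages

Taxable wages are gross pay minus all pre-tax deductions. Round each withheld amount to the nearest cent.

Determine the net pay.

$2,782.28

Dependent-care account contribution: $144.92
Taxable wages = $4,099.77 − $144.92 = $3,954.85
Federal income tax: $3,954.85 × 0.17 = $672.32
State disability insurance: $4,099.77 × 0.0173 = $70.93
State unemployment insurance (employee share): $4,099.77 × 0.01 = $41.00
Medicare tax: $4,099.77 × 0.0115 = $47.15
Employee stock purchase plan: $168.57
Union dues: $172.60
(Employer's $549.30 toward union dues is not withheld from the employee.)
Total deductions = $144.92 + $672.32 + $70.93 + $41.00 + $47.15 + $168.57 + $172.60 = $1,317.49
Net pay = $4,099.77 − $1,317.49 = $2,782.28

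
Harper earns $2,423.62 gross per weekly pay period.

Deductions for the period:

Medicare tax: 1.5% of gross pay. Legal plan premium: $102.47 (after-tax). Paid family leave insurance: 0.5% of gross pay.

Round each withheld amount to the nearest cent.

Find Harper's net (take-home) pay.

$2,272.68

Medicare tax: $2,423.62 × 0.015 = $36.35
Paid family leave insurance: $2,423.62 × 0.005 = $12.12
Legal plan premium: $102.47
Total deductions = $36.35 + $12.12 + $102.47 = $150.94
Net pay = $2,423.62 − $150.94 = $2,272.68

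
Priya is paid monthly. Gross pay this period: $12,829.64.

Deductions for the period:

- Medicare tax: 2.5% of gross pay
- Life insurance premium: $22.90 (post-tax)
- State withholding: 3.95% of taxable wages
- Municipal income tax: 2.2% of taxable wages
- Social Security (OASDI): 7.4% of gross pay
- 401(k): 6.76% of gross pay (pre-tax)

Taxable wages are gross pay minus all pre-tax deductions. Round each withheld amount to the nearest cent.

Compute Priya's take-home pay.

401(k): $12,829.64 × 0.0676 = $867.28
Taxable wages = $12,829.64 − $867.28 = $11,962.36
State withholding: $11,962.36 × 0.0395 = $472.51
Municipal income tax: $11,962.36 × 0.022 = $263.17
Medicare tax: $12,829.64 × 0.025 = $320.74
Social Security (OASDI): $12,829.64 × 0.074 = $949.39
Life insurance premium: $22.90
Total deductions = $867.28 + $472.51 + $263.17 + $320.74 + $949.39 + $22.90 = $2,895.99
Net pay = $12,829.64 − $2,895.99 = $9,933.65

$9,933.65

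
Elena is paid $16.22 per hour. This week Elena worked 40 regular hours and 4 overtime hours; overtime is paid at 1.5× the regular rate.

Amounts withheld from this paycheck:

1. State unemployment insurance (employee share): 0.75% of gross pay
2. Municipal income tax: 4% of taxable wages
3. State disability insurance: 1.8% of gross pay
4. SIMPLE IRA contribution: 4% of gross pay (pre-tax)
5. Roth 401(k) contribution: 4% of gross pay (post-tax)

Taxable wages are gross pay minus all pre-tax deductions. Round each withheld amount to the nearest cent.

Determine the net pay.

$638.76

Regular pay: 40 × $16.22 = $648.80
Overtime pay: 4 × $16.22 × 1.5 = $97.32
Gross pay = $648.80 + $97.32 = $746.12
SIMPLE IRA contribution: $746.12 × 0.04 = $29.84
Taxable wages = $746.12 − $29.84 = $716.28
Municipal income tax: $716.28 × 0.04 = $28.65
State disability insurance: $746.12 × 0.018 = $13.43
State unemployment insurance (employee share): $746.12 × 0.0075 = $5.60
Roth 401(k) contribution: $746.12 × 0.04 = $29.84
Total deductions = $29.84 + $28.65 + $13.43 + $5.60 + $29.84 = $107.36
Net pay = $746.12 − $107.36 = $638.76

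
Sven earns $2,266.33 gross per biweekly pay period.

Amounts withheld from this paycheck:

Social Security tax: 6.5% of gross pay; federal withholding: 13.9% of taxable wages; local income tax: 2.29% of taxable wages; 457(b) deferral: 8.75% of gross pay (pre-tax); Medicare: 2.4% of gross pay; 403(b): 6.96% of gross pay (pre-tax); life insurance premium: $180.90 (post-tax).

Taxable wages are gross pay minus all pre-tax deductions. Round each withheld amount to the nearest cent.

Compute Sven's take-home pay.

$1,218.41

403(b): $2,266.33 × 0.0696 = $157.74
457(b) deferral: $2,266.33 × 0.0875 = $198.30
Pre-tax total = $157.74 + $198.30 = $356.04
Taxable wages = $2,266.33 − $356.04 = $1,910.29
Local income tax: $1,910.29 × 0.0229 = $43.75
Federal withholding: $1,910.29 × 0.139 = $265.53
Medicare: $2,266.33 × 0.024 = $54.39
Social Security tax: $2,266.33 × 0.065 = $147.31
Life insurance premium: $180.90
Total deductions = $157.74 + $198.30 + $43.75 + $265.53 + $54.39 + $147.31 + $180.90 = $1,047.92
Net pay = $2,266.33 − $1,047.92 = $1,218.41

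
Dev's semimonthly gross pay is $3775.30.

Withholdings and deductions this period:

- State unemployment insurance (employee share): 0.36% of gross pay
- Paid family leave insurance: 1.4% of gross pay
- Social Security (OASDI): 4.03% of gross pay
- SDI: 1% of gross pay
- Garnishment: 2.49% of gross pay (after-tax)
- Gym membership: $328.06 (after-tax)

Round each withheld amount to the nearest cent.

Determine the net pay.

$3096.91

Paid family leave insurance: $3775.30 × 0.014 = $52.85
State unemployment insurance (employee share): $3775.30 × 0.0036 = $13.59
SDI: $3775.30 × 0.01 = $37.75
Social Security (OASDI): $3775.30 × 0.0403 = $152.14
Garnishment: $3775.30 × 0.0249 = $94.00
Gym membership: $328.06
Total deductions = $52.85 + $13.59 + $37.75 + $152.14 + $94.00 + $328.06 = $678.39
Net pay = $3775.30 − $678.39 = $3096.91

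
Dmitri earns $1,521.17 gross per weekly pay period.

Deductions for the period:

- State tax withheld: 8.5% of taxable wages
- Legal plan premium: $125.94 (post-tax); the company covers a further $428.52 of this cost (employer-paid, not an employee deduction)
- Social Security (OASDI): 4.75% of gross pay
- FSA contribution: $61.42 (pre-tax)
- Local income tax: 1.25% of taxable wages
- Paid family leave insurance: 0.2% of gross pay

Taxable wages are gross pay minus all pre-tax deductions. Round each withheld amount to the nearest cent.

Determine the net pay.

FSA contribution: $61.42
Taxable wages = $1,521.17 − $61.42 = $1,459.75
State tax withheld: $1,459.75 × 0.085 = $124.08
Local income tax: $1,459.75 × 0.0125 = $18.25
Paid family leave insurance: $1,521.17 × 0.002 = $3.04
Social Security (OASDI): $1,521.17 × 0.0475 = $72.26
Legal plan premium: $125.94
(Employer's $428.52 toward legal plan premium is not withheld from the employee.)
Total deductions = $61.42 + $124.08 + $18.25 + $3.04 + $72.26 + $125.94 = $404.99
Net pay = $1,521.17 − $404.99 = $1,116.18

$1,116.18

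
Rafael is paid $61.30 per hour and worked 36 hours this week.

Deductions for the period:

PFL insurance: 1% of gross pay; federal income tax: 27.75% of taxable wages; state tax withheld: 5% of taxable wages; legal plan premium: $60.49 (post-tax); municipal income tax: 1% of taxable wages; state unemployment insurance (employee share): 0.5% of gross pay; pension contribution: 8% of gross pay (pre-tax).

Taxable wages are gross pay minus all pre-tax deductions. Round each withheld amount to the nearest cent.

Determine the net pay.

Gross pay: 36 × $61.30 = $2,206.80
Pension contribution: $2,206.80 × 0.08 = $176.54
Taxable wages = $2,206.80 − $176.54 = $2,030.26
Municipal income tax: $2,030.26 × 0.01 = $20.30
State tax withheld: $2,030.26 × 0.05 = $101.51
Federal income tax: $2,030.26 × 0.2775 = $563.40
State unemployment insurance (employee share): $2,206.80 × 0.005 = $11.03
PFL insurance: $2,206.80 × 0.01 = $22.07
Legal plan premium: $60.49
Total deductions = $176.54 + $20.30 + $101.51 + $563.40 + $11.03 + $22.07 + $60.49 = $955.34
Net pay = $2,206.80 − $955.34 = $1,251.46

$1,251.46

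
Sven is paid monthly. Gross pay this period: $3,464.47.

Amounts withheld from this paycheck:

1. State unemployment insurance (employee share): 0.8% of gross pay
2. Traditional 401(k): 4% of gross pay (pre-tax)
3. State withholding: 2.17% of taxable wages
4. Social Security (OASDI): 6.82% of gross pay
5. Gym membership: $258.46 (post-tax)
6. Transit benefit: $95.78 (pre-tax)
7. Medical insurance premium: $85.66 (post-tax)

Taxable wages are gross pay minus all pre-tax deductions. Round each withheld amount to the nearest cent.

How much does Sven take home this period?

Traditional 401(k): $3,464.47 × 0.04 = $138.58
Transit benefit: $95.78
Pre-tax total = $138.58 + $95.78 = $234.36
Taxable wages = $3,464.47 − $234.36 = $3,230.11
State withholding: $3,230.11 × 0.0217 = $70.09
Social Security (OASDI): $3,464.47 × 0.0682 = $236.28
State unemployment insurance (employee share): $3,464.47 × 0.008 = $27.72
Medical insurance premium: $85.66
Gym membership: $258.46
Total deductions = $138.58 + $95.78 + $70.09 + $236.28 + $27.72 + $85.66 + $258.46 = $912.57
Net pay = $3,464.47 − $912.57 = $2,551.90

$2,551.90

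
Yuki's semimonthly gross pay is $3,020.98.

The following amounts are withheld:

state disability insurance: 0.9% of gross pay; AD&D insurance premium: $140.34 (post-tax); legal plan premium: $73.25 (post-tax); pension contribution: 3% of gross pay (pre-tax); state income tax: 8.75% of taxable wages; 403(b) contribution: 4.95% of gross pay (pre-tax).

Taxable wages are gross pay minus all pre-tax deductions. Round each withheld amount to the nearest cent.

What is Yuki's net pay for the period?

403(b) contribution: $3,020.98 × 0.0495 = $149.54
Pension contribution: $3,020.98 × 0.03 = $90.63
Pre-tax total = $149.54 + $90.63 = $240.17
Taxable wages = $3,020.98 − $240.17 = $2,780.81
State income tax: $2,780.81 × 0.0875 = $243.32
State disability insurance: $3,020.98 × 0.009 = $27.19
Legal plan premium: $73.25
AD&D insurance premium: $140.34
Total deductions = $149.54 + $90.63 + $243.32 + $27.19 + $73.25 + $140.34 = $724.27
Net pay = $3,020.98 − $724.27 = $2,296.71

$2,296.71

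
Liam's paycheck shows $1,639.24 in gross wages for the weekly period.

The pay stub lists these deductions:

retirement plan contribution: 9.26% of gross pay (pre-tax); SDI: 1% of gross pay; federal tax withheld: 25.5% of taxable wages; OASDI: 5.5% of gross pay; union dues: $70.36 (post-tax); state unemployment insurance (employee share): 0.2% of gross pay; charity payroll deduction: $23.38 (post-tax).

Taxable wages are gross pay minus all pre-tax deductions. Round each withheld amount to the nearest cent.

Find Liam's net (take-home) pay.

Retirement plan contribution: $1,639.24 × 0.0926 = $151.79
Taxable wages = $1,639.24 − $151.79 = $1,487.45
Federal tax withheld: $1,487.45 × 0.255 = $379.30
State unemployment insurance (employee share): $1,639.24 × 0.002 = $3.28
OASDI: $1,639.24 × 0.055 = $90.16
SDI: $1,639.24 × 0.01 = $16.39
Union dues: $70.36
Charity payroll deduction: $23.38
Total deductions = $151.79 + $379.30 + $3.28 + $90.16 + $16.39 + $70.36 + $23.38 = $734.66
Net pay = $1,639.24 − $734.66 = $904.58

$904.58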